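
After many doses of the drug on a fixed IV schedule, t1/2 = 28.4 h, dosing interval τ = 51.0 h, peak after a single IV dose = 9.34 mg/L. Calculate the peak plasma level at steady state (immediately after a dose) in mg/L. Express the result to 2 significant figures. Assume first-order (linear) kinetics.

13 mg/L

k = ln2 / t½ = 0.693147 / 28.4 = 0.02441 h⁻¹
e^(−kτ) = e^(−0.02441 × 51.0) = 0.2880
Accumulation ratio R = 1 / (1 − e^(−kτ)) = 1 / (1 − 0.2880) = 1.404
Steady-state peak = C₀ × R = 9.34 × 1.404 = 13.11 mg/L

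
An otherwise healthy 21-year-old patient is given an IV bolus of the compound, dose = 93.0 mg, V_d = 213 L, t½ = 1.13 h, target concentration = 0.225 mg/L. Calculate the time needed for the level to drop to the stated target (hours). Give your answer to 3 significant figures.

C₀ = Dose / Vd = 93.00 / 213 = 0.4366 mg/L
k = ln2 / t½ = 0.693147 / 1.13 = 0.6134 h⁻¹
t = ln(C₀ / C) / k = ln(0.4366 / 0.225) / 0.6134
  = ln(1.940) / 0.6134 = 0.6627 / 0.6134 = 1.080 h

1.08 h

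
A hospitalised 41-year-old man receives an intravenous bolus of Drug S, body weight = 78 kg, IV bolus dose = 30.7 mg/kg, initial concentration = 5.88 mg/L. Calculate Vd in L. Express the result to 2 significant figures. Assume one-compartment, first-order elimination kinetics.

Dose = 30.7 × 78 = 2395 mg
Vd = Dose / C₀ = 2395 / 5.88 = 407.3 L

410 L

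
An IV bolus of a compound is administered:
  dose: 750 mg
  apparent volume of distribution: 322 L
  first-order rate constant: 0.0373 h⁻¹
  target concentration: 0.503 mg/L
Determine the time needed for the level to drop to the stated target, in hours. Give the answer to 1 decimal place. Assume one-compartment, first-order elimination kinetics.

C₀ = Dose / Vd = 750.0 / 322 = 2.329 mg/L
t = ln(C₀ / C) / k = ln(2.329 / 0.503) / 0.03730
  = ln(4.630) / 0.03730 = 1.533 / 0.03730 = 41.10 h

41.1 h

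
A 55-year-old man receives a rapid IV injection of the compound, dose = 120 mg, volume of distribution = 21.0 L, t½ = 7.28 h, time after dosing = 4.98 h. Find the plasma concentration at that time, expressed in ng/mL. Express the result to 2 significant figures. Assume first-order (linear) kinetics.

C₀ = Dose / Vd = 120.0 / 21.0 = 5.714 mg/L
k = ln2 / t½ = 0.693147 / 7.28 = 0.09521 h⁻¹
C = C₀ · e^(−k·t) = 5.714 × e^(−0.09521 × 4.98)
  = 5.714 × 0.6224 = 3.556 mg/L
Convert: 3.556 mg/L × 1000 = 3556 ng/mL

3600 ng/mL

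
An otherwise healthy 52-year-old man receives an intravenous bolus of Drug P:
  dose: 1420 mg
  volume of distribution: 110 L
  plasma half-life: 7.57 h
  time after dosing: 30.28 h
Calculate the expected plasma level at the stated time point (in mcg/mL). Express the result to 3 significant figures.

0.807 mcg/mL

C₀ = Dose / Vd = 1420 / 110 = 12.91 mg/L
k = ln2 / t½ = 0.693147 / 7.57 = 0.09156 h⁻¹
t / t½ = 30.28 / 7.57 = 4 half-lives
C = C₀ × (1/2)^4 = 12.91 × 0.06250 = 0.8069 mg/L
(0.8069 mg/L = 0.8069 mcg/mL)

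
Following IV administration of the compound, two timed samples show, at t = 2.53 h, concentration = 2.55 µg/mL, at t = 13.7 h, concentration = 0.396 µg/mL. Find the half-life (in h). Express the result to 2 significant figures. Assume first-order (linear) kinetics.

k = ln(C₁/C₂) / (t₂ − t₁) = ln(2.55/0.396) / (13.7 − 2.53)
  = 1.862 / 11.17 = 0.1667 h⁻¹
t½ = ln2 / k = 0.693147 / 0.1667 = 4.158 h

4.2 h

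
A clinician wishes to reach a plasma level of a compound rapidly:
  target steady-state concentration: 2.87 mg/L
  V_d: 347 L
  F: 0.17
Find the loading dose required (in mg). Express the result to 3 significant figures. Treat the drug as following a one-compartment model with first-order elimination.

5860 mg

LD = Css × Vd / F = 2.87 × 347 / 0.17 = 5858 mg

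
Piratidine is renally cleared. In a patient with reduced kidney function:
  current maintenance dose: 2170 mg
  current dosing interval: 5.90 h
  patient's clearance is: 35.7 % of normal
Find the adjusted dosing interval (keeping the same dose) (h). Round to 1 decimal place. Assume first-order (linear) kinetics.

16.5 h

To keep the same average steady-state level, dosing rate must scale with clearance.
CL ratio = 35.7 / 100 = 0.3570
New interval (same dose) = 5.90 / 0.3570 = 16.53 h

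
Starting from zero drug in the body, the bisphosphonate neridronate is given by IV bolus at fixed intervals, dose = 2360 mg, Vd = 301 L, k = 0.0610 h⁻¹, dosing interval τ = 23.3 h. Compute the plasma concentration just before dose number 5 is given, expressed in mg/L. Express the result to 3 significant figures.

2.49 mg/L

C₀ per dose = Dose / Vd = 2360 / 301 = 7.841 mg/L
Fraction remaining after one interval: r = e^(−kτ) = e^(−0.06100 × 23.3) = 0.2414
Before dose 5, 4 doses have been given (aged 1τ, 2τ, 3τ, 4τ).
C_trough = C₀ × (r + r² + … + r^4) = C₀ × r(1−r^4)/(1−r)
        = 7.841 × 0.2414 × (1 − 0.003396) / (1 − 0.2414) = 2.487 mg/L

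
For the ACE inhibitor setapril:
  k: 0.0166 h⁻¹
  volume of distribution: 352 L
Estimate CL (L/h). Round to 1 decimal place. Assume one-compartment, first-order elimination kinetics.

CL = k × Vd = 0.0166 × 352 = 5.843 L/h

5.8 L/h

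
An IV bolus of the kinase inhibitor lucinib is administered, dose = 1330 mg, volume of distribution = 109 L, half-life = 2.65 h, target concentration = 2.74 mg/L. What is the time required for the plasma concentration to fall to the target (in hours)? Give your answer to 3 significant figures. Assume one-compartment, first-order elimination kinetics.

5.71 h

C₀ = Dose / Vd = 1330 / 109 = 12.20 mg/L
k = ln2 / t½ = 0.693147 / 2.65 = 0.2616 h⁻¹
t = ln(C₀ / C) / k = ln(12.20 / 2.74) / 0.2616
  = ln(4.453) / 0.2616 = 1.494 / 0.2616 = 5.711 h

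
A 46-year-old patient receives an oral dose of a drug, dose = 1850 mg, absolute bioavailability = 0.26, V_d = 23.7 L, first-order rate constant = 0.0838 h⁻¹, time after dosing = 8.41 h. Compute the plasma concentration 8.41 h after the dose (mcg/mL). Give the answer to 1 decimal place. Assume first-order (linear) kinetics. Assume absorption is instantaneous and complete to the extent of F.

10.0 mcg/mL

Amount reaching circulation = F × Dose = 0.26 × 1850 = 481.0 mg
C₀ = F·Dose / Vd = 481.0 / 23.7 = 20.30 mg/L
C = C₀ · e^(−k·t) = 20.30 × e^(−0.08380 × 8.41)
  = 20.30 × 0.4942 = 10.03 mg/L
(10.03 mg/L = 10.03 mcg/mL)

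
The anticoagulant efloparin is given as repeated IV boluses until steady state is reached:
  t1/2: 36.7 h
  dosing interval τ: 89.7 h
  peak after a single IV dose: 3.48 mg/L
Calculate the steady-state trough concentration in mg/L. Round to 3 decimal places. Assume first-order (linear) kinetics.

k = ln2 / t½ = 0.693147 / 36.7 = 0.01889 h⁻¹
e^(−kτ) = e^(−0.01889 × 89.7) = 0.1837
Accumulation ratio R = 1 / (1 − e^(−kτ)) = 1 / (1 − 0.1837) = 1.225
Steady-state trough = C₀ × R × e^(−kτ) = 3.48 × 1.225 × 0.1837 = 0.7831 mg/L

0.783 mg/L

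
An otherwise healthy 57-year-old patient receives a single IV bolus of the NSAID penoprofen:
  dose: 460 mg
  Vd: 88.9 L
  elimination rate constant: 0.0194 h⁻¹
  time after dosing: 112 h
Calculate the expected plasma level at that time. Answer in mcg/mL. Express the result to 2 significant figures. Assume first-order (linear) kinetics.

C₀ = Dose / Vd = 460.0 / 88.9 = 5.174 mg/L
C = C₀ · e^(−k·t) = 5.174 × e^(−0.01940 × 112)
  = 5.174 × 0.1139 = 0.5893 mg/L
(0.5893 mg/L = 0.5893 mcg/mL)

0.59 mcg/mL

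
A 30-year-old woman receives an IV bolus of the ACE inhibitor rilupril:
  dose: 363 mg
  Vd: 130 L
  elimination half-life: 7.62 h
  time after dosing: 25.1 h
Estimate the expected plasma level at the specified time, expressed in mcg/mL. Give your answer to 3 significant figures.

0.285 mcg/mL

C₀ = Dose / Vd = 363.0 / 130 = 2.792 mg/L
k = ln2 / t½ = 0.693147 / 7.62 = 0.09096 h⁻¹
C = C₀ · e^(−k·t) = 2.792 × e^(−0.09096 × 25.1)
  = 2.792 × 0.1020 = 0.2848 mg/L
(0.2848 mg/L = 0.2848 mcg/mL)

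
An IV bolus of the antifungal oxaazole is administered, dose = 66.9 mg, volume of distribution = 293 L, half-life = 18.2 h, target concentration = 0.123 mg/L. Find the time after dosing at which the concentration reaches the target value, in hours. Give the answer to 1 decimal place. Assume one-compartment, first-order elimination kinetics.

16.2 h

C₀ = Dose / Vd = 66.90 / 293 = 0.2283 mg/L
k = ln2 / t½ = 0.693147 / 18.2 = 0.03809 h⁻¹
t = ln(C₀ / C) / k = ln(0.2283 / 0.123) / 0.03809
  = ln(1.856) / 0.03809 = 0.6184 / 0.03809 = 16.24 h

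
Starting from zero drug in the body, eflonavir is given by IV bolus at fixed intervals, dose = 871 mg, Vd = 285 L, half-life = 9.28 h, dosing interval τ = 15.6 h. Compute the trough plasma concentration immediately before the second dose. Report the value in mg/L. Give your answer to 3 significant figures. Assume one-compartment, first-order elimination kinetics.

0.953 mg/L

C₀ per dose = Dose / Vd = 871 / 285 = 3.056 mg/L
k = ln2 / t½ = 0.693147 / 9.28 = 0.07469 h⁻¹
Fraction remaining after one interval: r = e^(−kτ) = e^(−0.07469 × 15.6) = 0.3119
Before dose 2, 1 dose has been given (aged 1τ).
C_trough = C₀ × r = 3.056 × 0.3119 = 0.9532 mg/L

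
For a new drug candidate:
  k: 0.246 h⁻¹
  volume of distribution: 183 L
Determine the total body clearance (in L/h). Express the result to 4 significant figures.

45.02 L/h

CL = k × Vd = 0.246 × 183 = 45.02 L/h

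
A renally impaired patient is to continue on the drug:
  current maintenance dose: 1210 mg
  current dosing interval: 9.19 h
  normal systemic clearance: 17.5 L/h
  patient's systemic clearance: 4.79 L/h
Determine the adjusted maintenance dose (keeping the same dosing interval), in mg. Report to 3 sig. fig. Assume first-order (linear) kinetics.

331 mg

To keep the same average steady-state level, dosing rate must scale with clearance.
CL ratio = 4.79 / 17.5 = 0.2737
New dose (same interval) = 1210 × 0.2737 = 331.2 mg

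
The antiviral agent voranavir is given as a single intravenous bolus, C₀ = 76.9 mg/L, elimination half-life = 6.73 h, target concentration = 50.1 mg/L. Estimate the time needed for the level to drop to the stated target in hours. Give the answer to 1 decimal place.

4.2 h

k = ln2 / t½ = 0.693147 / 6.73 = 0.1030 h⁻¹
t = ln(C₀ / C) / k = ln(76.90 / 50.1) / 0.1030
  = ln(1.535) / 0.1030 = 0.4285 / 0.1030 = 4.160 h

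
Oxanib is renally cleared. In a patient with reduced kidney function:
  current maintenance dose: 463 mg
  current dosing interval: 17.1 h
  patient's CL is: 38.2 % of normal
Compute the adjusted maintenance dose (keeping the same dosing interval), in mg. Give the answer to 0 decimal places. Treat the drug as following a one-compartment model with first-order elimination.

177 mg

To keep the same average steady-state level, dosing rate must scale with clearance.
CL ratio = 38.2 / 100 = 0.3820
New dose (same interval) = 463 × 0.3820 = 176.9 mg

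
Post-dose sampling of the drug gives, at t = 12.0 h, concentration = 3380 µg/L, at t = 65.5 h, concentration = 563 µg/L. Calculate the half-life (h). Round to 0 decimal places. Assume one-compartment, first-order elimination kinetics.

k = ln(C₁/C₂) / (t₂ − t₁) = ln(3380/563) / (65.5 − 12.0)
  = 1.792 / 53.50 = 0.03350 h⁻¹
t½ = ln2 / k = 0.693147 / 0.03350 = 20.69 h

21 h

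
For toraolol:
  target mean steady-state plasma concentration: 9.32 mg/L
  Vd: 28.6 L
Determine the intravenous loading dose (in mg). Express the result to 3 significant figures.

LD = Css × Vd = 9.32 × 28.6 = 266.6 mg

267 mg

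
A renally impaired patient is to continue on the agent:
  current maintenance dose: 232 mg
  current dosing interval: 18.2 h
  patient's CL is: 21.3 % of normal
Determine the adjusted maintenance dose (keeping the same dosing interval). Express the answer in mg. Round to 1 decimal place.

49.4 mg

To keep the same average steady-state level, dosing rate must scale with clearance.
CL ratio = 21.3 / 100 = 0.2130
New dose (same interval) = 232 × 0.2130 = 49.42 mg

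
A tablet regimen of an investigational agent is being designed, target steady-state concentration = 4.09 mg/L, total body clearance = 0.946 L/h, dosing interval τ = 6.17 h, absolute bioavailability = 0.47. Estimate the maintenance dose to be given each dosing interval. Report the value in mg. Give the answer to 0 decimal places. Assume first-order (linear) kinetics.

51 mg

At steady state, F × (Dose/τ) = Css × CL.
Dose = Css × CL × τ / F = 4.09 × 0.9460 × 6.17 / 0.47 = 50.79 mg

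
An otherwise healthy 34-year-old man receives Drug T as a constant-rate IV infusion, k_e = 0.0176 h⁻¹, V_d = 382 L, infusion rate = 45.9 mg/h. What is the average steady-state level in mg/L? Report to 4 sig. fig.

CL = k × Vd = 0.01760 × 382 = 6.723 L/h
At steady state Css = R₀ / CL = 45.9 / 6.723 = 6.827 mg/L

6.827 mg/L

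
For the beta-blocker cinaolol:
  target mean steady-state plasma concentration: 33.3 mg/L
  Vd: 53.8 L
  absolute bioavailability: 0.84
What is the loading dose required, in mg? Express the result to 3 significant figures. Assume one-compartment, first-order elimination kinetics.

LD = Css × Vd / F = 33.3 × 53.8 / 0.84 = 2133 mg

2130 mg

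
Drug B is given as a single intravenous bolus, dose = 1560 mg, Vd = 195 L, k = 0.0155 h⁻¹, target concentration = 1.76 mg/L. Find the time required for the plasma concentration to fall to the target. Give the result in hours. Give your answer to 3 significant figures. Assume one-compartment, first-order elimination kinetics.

97.7 h

C₀ = Dose / Vd = 1560 / 195 = 8.000 mg/L
t = ln(C₀ / C) / k = ln(8.000 / 1.76) / 0.01550
  = ln(4.545) / 0.01550 = 1.514 / 0.01550 = 97.68 h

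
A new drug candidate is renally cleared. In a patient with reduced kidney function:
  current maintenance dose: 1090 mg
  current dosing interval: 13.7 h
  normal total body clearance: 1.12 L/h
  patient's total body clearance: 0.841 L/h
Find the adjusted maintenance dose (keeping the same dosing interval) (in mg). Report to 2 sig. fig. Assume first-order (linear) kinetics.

To keep the same average steady-state level, dosing rate must scale with clearance.
CL ratio = 0.841 / 1.12 = 0.7509
New dose (same interval) = 1090 × 0.7509 = 818.5 mg

820 mg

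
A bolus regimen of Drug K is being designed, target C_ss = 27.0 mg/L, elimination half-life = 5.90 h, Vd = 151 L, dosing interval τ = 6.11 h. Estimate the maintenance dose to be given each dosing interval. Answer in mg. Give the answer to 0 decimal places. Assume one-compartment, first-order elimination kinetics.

2927 mg

k = ln2 / t½ = 0.693147 / 5.90 = 0.1175 h⁻¹
CL = k × Vd = 0.1175 × 151 = 17.74 L/h
At steady state, Dose/τ = Css × CL.
Dose = Css × CL × τ = 27.0 × 17.74 × 6.11 = 2927 mg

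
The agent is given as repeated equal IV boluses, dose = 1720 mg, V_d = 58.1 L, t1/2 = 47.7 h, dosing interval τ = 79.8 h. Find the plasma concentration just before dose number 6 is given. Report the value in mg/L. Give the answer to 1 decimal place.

C₀ per dose = Dose / Vd = 1720 / 58.1 = 29.60 mg/L
k = ln2 / t½ = 0.693147 / 47.7 = 0.01453 h⁻¹
Fraction remaining after one interval: r = e^(−kτ) = e^(−0.01453 × 79.8) = 0.3136
Before dose 6, 5 doses have been given (aged 1τ, 2τ, 3τ, 4τ, 5τ).
C_trough = C₀ × (r + r² + … + r^5) = C₀ × r(1−r^5)/(1−r)
        = 29.60 × 0.3136 × (1 − 0.003033) / (1 − 0.3136) = 13.48 mg/L

13.5 mg/L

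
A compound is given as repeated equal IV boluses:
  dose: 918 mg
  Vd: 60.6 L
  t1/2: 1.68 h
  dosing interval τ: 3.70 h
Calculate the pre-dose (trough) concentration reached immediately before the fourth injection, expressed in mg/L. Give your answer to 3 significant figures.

4.16 mg/L

C₀ per dose = Dose / Vd = 918 / 60.6 = 15.15 mg/L
k = ln2 / t½ = 0.693147 / 1.68 = 0.4126 h⁻¹
Fraction remaining after one interval: r = e^(−kτ) = e^(−0.4126 × 3.70) = 0.2173
Before dose 4, 3 doses have been given (aged 1τ, 2τ, 3τ).
C_trough = C₀ × (r + r² + … + r^3) = C₀ × r(1−r^3)/(1−r)
        = 15.15 × 0.2173 × (1 − 0.01026) / (1 − 0.2173) = 4.163 mg/L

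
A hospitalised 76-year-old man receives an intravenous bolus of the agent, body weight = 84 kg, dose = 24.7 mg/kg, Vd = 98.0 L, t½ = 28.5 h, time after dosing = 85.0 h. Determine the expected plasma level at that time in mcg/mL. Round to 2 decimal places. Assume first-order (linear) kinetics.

2.68 mcg/mL

Total dose = 24.7 × 84 = 2075 mg
C₀ = Dose / Vd = 2075 / 98.0 = 21.17 mg/L
k = ln2 / t½ = 0.693147 / 28.5 = 0.02432 h⁻¹
C = C₀ · e^(−k·t) = 21.17 × e^(−0.02432 × 85.0)
  = 21.17 × 0.1265 = 2.678 mg/L
(2.678 mg/L = 2.678 mcg/mL)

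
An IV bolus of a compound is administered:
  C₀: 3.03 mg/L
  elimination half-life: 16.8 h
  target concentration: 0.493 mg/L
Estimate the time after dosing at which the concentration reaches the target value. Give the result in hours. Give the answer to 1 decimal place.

44.0 h

k = ln2 / t½ = 0.693147 / 16.8 = 0.04126 h⁻¹
t = ln(C₀ / C) / k = ln(3.030 / 0.493) / 0.04126
  = ln(6.146) / 0.04126 = 1.816 / 0.04126 = 44.01 h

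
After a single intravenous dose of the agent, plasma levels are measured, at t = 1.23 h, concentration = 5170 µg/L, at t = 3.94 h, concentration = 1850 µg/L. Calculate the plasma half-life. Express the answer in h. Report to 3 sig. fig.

1.83 h

k = ln(C₁/C₂) / (t₂ − t₁) = ln(5170/1850) / (3.94 − 1.23)
  = 1.028 / 2.710 = 0.3793 h⁻¹
t½ = ln2 / k = 0.693147 / 0.3793 = 1.827 h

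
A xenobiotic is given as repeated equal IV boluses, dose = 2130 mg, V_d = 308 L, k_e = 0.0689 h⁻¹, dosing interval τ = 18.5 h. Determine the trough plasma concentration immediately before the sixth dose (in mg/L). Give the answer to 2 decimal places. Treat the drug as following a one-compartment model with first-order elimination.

C₀ per dose = Dose / Vd = 2130 / 308 = 6.916 mg/L
Fraction remaining after one interval: r = e^(−kτ) = e^(−0.06890 × 18.5) = 0.2795
Before dose 6, 5 doses have been given (aged 1τ, 2τ, 3τ, 4τ, 5τ).
C_trough = C₀ × (r + r² + … + r^5) = C₀ × r(1−r^5)/(1−r)
        = 6.916 × 0.2795 × (1 − 0.001706) / (1 − 0.2795) = 2.678 mg/L

2.68 mg/L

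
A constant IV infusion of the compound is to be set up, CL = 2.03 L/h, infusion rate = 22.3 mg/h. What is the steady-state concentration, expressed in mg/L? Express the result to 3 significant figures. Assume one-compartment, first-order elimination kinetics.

At steady state Css = R₀ / CL = 22.3 / 2.030 = 10.99 mg/L

11.0 mg/L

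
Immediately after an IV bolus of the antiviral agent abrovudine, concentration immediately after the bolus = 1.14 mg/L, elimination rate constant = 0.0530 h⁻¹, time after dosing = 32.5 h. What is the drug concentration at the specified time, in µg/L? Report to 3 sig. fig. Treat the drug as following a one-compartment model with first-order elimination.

204 µg/L

C = C₀ · e^(−k·t) = 1.140 × e^(−0.05300 × 32.5)
  = 1.140 × 0.1786 = 0.2036 mg/L
Convert: 0.2036 mg/L × 1000 = 203.6 µg/L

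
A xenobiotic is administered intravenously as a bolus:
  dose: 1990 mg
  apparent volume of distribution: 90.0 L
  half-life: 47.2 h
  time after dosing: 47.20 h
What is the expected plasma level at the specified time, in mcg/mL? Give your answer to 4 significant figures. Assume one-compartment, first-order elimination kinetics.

11.06 mcg/mL

C₀ = Dose / Vd = 1990 / 90.0 = 22.11 mg/L
k = ln2 / t½ = 0.693147 / 47.2 = 0.01469 h⁻¹
t / t½ = 47.20 / 47.2 = 1 half-lives
C = C₀ × (1/2)^1 = 22.11 × 0.5000 = 11.06 mg/L
(11.06 mg/L = 11.06 mcg/mL)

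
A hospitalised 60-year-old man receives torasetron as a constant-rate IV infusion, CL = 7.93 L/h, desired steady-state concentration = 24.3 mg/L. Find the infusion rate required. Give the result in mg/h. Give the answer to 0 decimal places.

At steady state, infusion rate R₀ = Css × CL = 24.3 × 7.930 = 192.7 mg/h

193 mg/h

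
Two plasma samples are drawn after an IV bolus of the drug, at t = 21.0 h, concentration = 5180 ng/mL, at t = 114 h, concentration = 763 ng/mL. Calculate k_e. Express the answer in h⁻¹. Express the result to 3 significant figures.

k = ln(C₁/C₂) / (t₂ − t₁) = ln(5180/763) / (114 − 21.0)
  = 1.915 / 93.00 = 0.02059 h⁻¹

0.0206 h⁻¹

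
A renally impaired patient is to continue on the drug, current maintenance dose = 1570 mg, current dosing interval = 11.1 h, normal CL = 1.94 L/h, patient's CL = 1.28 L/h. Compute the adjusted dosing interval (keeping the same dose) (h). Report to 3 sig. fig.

16.8 h

To keep the same average steady-state level, dosing rate must scale with clearance.
CL ratio = 1.28 / 1.94 = 0.6598
New interval (same dose) = 11.1 / 0.6598 = 16.82 h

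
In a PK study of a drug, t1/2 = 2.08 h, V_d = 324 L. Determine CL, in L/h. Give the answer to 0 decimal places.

108 L/h

k = ln2 / t½ = 0.693147 / 2.08 = 0.3332 h⁻¹
CL = k × Vd = 0.3332 × 324 = 108.0 L/h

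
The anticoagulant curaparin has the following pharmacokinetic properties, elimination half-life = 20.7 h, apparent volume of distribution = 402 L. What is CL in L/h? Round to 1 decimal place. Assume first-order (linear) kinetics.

13.5 L/h

k = ln2 / t½ = 0.693147 / 20.7 = 0.03349 h⁻¹
CL = k × Vd = 0.03349 × 402 = 13.46 L/h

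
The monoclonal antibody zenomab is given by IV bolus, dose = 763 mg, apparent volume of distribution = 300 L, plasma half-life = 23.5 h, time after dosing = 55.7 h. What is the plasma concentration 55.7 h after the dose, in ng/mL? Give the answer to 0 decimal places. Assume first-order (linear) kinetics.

492 ng/mL

C₀ = Dose / Vd = 763.0 / 300 = 2.543 mg/L
k = ln2 / t½ = 0.693147 / 23.5 = 0.02950 h⁻¹
C = C₀ · e^(−k·t) = 2.543 × e^(−0.02950 × 55.7)
  = 2.543 × 0.1934 = 0.4918 mg/L
Convert: 0.4918 mg/L × 1000 = 491.8 ng/mL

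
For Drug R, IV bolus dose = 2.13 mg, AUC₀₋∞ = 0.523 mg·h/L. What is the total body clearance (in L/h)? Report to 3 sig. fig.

CL = Dose / AUC = 2.13 / 0.523 = 4.073 L/h

4.07 L/h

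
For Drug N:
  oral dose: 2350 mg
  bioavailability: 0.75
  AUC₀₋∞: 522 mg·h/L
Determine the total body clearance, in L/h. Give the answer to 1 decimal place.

3.4 L/h

CL = F·Dose / AUC = 0.75 × 2350 / 522 = 3.376 L/h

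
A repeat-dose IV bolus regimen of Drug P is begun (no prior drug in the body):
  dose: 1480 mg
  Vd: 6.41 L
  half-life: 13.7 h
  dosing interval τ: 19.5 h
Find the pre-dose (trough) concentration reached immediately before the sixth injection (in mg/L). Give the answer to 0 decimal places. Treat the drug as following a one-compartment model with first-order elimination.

C₀ per dose = Dose / Vd = 1480 / 6.41 = 230.9 mg/L
k = ln2 / t½ = 0.693147 / 13.7 = 0.05059 h⁻¹
Fraction remaining after one interval: r = e^(−kτ) = e^(−0.05059 × 19.5) = 0.3729
Before dose 6, 5 doses have been given (aged 1τ, 2τ, 3τ, 4τ, 5τ).
C_trough = C₀ × (r + r² + … + r^5) = C₀ × r(1−r^5)/(1−r)
        = 230.9 × 0.3729 × (1 − 0.007210) / (1 − 0.3729) = 136.3 mg/L

136 mg/L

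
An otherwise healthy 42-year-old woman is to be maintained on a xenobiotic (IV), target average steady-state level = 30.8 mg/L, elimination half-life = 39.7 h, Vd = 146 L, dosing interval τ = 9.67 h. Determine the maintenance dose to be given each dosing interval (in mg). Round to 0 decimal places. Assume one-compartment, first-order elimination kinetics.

k = ln2 / t½ = 0.693147 / 39.7 = 0.01746 h⁻¹
CL = k × Vd = 0.01746 × 146 = 2.549 L/h
At steady state, Dose/τ = Css × CL.
Dose = Css × CL × τ = 30.8 × 2.549 × 9.67 = 759.2 mg

759 mg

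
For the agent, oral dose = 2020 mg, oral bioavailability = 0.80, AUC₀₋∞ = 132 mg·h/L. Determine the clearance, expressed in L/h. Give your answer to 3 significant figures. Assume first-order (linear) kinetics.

12.2 L/h

CL = F·Dose / AUC = 0.80 × 2020 / 132 = 12.24 L/h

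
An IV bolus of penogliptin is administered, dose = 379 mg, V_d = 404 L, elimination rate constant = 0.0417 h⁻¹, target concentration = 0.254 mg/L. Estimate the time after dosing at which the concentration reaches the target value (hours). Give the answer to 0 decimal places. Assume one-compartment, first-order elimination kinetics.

C₀ = Dose / Vd = 379.0 / 404 = 0.9381 mg/L
t = ln(C₀ / C) / k = ln(0.9381 / 0.254) / 0.04170
  = ln(3.693) / 0.04170 = 1.306 / 0.04170 = 31.32 h

31 h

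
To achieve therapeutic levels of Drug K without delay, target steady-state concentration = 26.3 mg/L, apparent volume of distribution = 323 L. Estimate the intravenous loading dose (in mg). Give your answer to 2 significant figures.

8500 mg

LD = Css × Vd = 26.3 × 323 = 8495 mg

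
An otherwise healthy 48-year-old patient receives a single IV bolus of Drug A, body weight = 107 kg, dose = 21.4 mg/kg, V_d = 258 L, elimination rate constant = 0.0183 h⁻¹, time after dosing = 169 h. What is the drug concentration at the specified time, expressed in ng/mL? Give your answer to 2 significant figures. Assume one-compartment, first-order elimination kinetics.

400 ng/mL

Total dose = 21.4 × 107 = 2290 mg
C₀ = Dose / Vd = 2290 / 258 = 8.876 mg/L
C = C₀ · e^(−k·t) = 8.876 × e^(−0.01830 × 169)
  = 8.876 × 0.04538 = 0.4028 mg/L
Convert: 0.4028 mg/L × 1000 = 402.8 ng/mL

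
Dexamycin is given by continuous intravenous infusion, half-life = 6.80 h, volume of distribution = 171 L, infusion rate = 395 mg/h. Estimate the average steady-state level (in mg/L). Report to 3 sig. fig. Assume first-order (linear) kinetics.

k = ln2 / t½ = 0.693147 / 6.80 = 0.1019 h⁻¹
CL = k × Vd = 0.1019 × 171 = 17.42 L/h
At steady state Css = R₀ / CL = 395 / 17.42 = 22.68 mg/L

22.7 mg/L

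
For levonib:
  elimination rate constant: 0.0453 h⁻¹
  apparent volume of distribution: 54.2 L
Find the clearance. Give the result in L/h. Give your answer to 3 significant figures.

CL = k × Vd = 0.0453 × 54.2 = 2.455 L/h

2.46 L/h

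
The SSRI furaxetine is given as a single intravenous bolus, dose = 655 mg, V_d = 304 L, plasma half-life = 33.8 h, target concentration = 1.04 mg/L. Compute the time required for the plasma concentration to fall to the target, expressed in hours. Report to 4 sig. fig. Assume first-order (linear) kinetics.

C₀ = Dose / Vd = 655.0 / 304 = 2.155 mg/L
k = ln2 / t½ = 0.693147 / 33.8 = 0.02051 h⁻¹
t = ln(C₀ / C) / k = ln(2.155 / 1.04) / 0.02051
  = ln(2.072) / 0.02051 = 0.7285 / 0.02051 = 35.52 h

35.52 h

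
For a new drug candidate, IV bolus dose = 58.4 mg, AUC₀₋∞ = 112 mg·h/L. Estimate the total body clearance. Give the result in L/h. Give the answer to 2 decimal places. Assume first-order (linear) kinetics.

0.52 L/h

CL = Dose / AUC = 58.4 / 112 = 0.5214 L/h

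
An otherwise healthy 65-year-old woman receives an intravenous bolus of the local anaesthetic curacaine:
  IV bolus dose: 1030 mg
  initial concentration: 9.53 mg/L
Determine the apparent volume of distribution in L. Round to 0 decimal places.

108 L

Vd = Dose / C₀ = 1030 / 9.53 = 108.1 L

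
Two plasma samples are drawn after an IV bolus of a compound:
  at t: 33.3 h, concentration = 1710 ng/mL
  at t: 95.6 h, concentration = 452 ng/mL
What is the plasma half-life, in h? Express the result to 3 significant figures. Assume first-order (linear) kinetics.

k = ln(C₁/C₂) / (t₂ − t₁) = ln(1710/452) / (95.6 − 33.3)
  = 1.331 / 62.30 = 0.02136 h⁻¹
t½ = ln2 / k = 0.693147 / 0.02136 = 32.45 h

32.5 h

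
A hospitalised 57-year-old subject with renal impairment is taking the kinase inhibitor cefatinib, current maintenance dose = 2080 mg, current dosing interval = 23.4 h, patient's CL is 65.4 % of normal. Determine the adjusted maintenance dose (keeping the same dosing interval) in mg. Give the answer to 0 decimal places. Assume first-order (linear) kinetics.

To keep the same average steady-state level, dosing rate must scale with clearance.
CL ratio = 65.4 / 100 = 0.6540
New dose (same interval) = 2080 × 0.6540 = 1360 mg

1360 mg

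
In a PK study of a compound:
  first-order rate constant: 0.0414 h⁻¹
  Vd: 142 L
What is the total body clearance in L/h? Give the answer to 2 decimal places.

5.88 L/h

CL = k × Vd = 0.0414 × 142 = 5.879 L/h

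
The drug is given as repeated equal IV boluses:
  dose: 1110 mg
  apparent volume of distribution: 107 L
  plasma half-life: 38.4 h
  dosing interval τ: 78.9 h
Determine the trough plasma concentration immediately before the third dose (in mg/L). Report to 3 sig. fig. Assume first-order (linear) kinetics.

3.10 mg/L

C₀ per dose = Dose / Vd = 1110 / 107 = 10.37 mg/L
k = ln2 / t½ = 0.693147 / 38.4 = 0.01805 h⁻¹
Fraction remaining after one interval: r = e^(−kτ) = e^(−0.01805 × 78.9) = 0.2407
Before dose 3, 2 doses have been given (aged 1τ, 2τ).
C_trough = C₀ × (r + r²) = 10.37 × (0.2407 + 0.05794) = 3.097 mg/L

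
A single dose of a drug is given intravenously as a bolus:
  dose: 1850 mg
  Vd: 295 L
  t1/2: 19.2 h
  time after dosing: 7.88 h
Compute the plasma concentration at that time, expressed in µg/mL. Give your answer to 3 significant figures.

C₀ = Dose / Vd = 1850 / 295 = 6.271 mg/L
k = ln2 / t½ = 0.693147 / 19.2 = 0.03610 h⁻¹
C = C₀ · e^(−k·t) = 6.271 × e^(−0.03610 × 7.88)
  = 6.271 × 0.7524 = 4.718 mg/L
(4.718 mg/L = 4.718 µg/mL)

4.72 µg/mL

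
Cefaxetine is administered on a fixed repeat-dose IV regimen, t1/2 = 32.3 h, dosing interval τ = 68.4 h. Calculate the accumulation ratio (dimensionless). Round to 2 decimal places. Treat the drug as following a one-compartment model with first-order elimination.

k = ln2 / t½ = 0.693147 / 32.3 = 0.02146 h⁻¹
e^(−kτ) = e^(−0.02146 × 68.4) = 0.2304
Accumulation ratio R = 1 / (1 − e^(−kτ)) = 1 / (1 − 0.2304) = 1.299

1.30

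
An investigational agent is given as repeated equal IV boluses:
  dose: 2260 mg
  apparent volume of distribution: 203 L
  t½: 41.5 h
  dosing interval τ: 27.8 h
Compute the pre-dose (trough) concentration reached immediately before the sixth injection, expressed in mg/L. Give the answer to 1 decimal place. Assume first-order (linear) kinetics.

17.0 mg/L

C₀ per dose = Dose / Vd = 2260 / 203 = 11.13 mg/L
k = ln2 / t½ = 0.693147 / 41.5 = 0.01670 h⁻¹
Fraction remaining after one interval: r = e^(−kτ) = e^(−0.01670 × 27.8) = 0.6286
Before dose 6, 5 doses have been given (aged 1τ, 2τ, 3τ, 4τ, 5τ).
C_trough = C₀ × (r + r² + … + r^5) = C₀ × r(1−r^5)/(1−r)
        = 11.13 × 0.6286 × (1 − 0.09815) / (1 − 0.6286) = 16.99 mg/L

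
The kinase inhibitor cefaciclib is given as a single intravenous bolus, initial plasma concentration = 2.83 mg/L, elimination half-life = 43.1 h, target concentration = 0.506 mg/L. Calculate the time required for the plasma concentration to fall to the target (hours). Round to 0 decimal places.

107 h

k = ln2 / t½ = 0.693147 / 43.1 = 0.01608 h⁻¹
t = ln(C₀ / C) / k = ln(2.830 / 0.506) / 0.01608
  = ln(5.593) / 0.01608 = 1.722 / 0.01608 = 107.1 h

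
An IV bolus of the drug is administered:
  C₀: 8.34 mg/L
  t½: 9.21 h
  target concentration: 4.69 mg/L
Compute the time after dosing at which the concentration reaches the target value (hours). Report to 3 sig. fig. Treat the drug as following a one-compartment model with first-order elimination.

k = ln2 / t½ = 0.693147 / 9.21 = 0.07526 h⁻¹
t = ln(C₀ / C) / k = ln(8.340 / 4.69) / 0.07526
  = ln(1.778) / 0.07526 = 0.5755 / 0.07526 = 7.647 h

7.65 h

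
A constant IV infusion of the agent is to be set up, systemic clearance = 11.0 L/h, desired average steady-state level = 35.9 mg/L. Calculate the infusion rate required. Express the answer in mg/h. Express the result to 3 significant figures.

At steady state, infusion rate R₀ = Css × CL = 35.9 × 11.00 = 394.9 mg/h

395 mg/h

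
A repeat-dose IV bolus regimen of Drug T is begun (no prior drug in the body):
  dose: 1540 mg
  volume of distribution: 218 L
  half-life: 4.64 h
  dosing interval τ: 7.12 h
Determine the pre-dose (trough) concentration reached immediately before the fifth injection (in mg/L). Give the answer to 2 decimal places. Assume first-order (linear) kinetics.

3.67 mg/L

C₀ per dose = Dose / Vd = 1540 / 218 = 7.064 mg/L
k = ln2 / t½ = 0.693147 / 4.64 = 0.1494 h⁻¹
Fraction remaining after one interval: r = e^(−kτ) = e^(−0.1494 × 7.12) = 0.3452
Before dose 5, 4 doses have been given (aged 1τ, 2τ, 3τ, 4τ).
C_trough = C₀ × (r + r² + … + r^4) = C₀ × r(1−r^4)/(1−r)
        = 7.064 × 0.3452 × (1 − 0.01420) / (1 − 0.3452) = 3.671 mg/L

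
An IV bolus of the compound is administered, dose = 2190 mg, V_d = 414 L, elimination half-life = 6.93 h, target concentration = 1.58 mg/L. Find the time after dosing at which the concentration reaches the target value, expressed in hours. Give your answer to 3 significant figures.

12.1 h

C₀ = Dose / Vd = 2190 / 414 = 5.290 mg/L
k = ln2 / t½ = 0.693147 / 6.93 = 0.1000 h⁻¹
t = ln(C₀ / C) / k = ln(5.290 / 1.58) / 0.1000
  = ln(3.348) / 0.1000 = 1.208 / 0.1000 = 12.08 h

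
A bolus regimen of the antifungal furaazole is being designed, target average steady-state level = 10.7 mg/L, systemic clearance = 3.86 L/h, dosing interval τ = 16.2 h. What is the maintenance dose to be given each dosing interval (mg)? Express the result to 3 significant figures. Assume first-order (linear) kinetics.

669 mg

At steady state, Dose/τ = Css × CL.
Dose = Css × CL × τ = 10.7 × 3.860 × 16.2 = 669.1 mg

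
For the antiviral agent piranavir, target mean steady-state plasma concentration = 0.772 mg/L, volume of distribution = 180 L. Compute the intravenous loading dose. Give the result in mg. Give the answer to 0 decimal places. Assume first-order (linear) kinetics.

139 mg

LD = Css × Vd = 0.772 × 180 = 139.0 mg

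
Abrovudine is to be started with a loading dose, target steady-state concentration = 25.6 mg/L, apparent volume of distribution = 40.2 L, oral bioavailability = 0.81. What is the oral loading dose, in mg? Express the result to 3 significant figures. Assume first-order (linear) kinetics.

1270 mg

LD = Css × Vd / F = 25.6 × 40.2 / 0.81 = 1271 mg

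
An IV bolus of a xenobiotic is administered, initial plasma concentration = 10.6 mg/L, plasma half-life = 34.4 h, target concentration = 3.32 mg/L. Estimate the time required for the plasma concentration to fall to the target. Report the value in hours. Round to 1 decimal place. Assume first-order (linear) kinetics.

k = ln2 / t½ = 0.693147 / 34.4 = 0.02015 h⁻¹
t = ln(C₀ / C) / k = ln(10.60 / 3.32) / 0.02015
  = ln(3.193) / 0.02015 = 1.161 / 0.02015 = 57.62 h

57.6 h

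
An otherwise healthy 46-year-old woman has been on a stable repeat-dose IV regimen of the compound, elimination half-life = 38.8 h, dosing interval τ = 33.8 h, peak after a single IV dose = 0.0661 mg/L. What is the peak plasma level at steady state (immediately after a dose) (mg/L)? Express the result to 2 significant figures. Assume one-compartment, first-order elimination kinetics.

k = ln2 / t½ = 0.693147 / 38.8 = 0.01786 h⁻¹
e^(−kτ) = e^(−0.01786 × 33.8) = 0.5468
Accumulation ratio R = 1 / (1 − e^(−kτ)) = 1 / (1 − 0.5468) = 2.207
Steady-state peak = C₀ × R = 0.0661 × 2.207 = 0.1459 mg/L

0.15 mg/L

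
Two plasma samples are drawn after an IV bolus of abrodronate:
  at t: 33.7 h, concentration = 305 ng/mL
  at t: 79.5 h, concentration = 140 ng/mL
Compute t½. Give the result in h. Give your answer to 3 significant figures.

k = ln(C₁/C₂) / (t₂ − t₁) = ln(305/140) / (79.5 − 33.7)
  = 0.7787 / 45.80 = 0.01700 h⁻¹
t½ = ln2 / k = 0.693147 / 0.01700 = 40.77 h

40.8 h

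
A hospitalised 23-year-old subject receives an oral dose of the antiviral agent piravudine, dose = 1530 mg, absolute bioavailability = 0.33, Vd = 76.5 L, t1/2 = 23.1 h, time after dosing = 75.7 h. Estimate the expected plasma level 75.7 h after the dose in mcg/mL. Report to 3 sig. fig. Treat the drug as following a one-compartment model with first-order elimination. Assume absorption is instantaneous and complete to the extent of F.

Amount reaching circulation = F × Dose = 0.33 × 1530 = 504.9 mg
C₀ = F·Dose / Vd = 504.9 / 76.5 = 6.600 mg/L
k = ln2 / t½ = 0.693147 / 23.1 = 0.03001 h⁻¹
C = C₀ · e^(−k·t) = 6.600 × e^(−0.03001 × 75.7)
  = 6.600 × 0.1031 = 0.6805 mg/L
(0.6805 mg/L = 0.6805 mcg/mL)

0.681 mcg/mL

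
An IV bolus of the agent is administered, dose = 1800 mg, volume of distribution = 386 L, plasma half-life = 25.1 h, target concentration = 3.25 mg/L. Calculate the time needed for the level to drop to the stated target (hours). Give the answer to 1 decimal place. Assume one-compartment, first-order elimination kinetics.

C₀ = Dose / Vd = 1800 / 386 = 4.663 mg/L
k = ln2 / t½ = 0.693147 / 25.1 = 0.02762 h⁻¹
t = ln(C₀ / C) / k = ln(4.663 / 3.25) / 0.02762
  = ln(1.435) / 0.02762 = 0.3612 / 0.02762 = 13.08 h

13.1 h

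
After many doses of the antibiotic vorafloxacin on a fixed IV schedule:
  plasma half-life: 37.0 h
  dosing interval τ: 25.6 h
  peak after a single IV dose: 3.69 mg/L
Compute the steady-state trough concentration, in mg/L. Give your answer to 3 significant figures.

6.00 mg/L

k = ln2 / t½ = 0.693147 / 37.0 = 0.01873 h⁻¹
e^(−kτ) = e^(−0.01873 × 25.6) = 0.6191
Accumulation ratio R = 1 / (1 − e^(−kτ)) = 1 / (1 − 0.6191) = 2.625
Steady-state trough = C₀ × R × e^(−kτ) = 3.69 × 2.625 × 0.6191 = 5.997 mg/L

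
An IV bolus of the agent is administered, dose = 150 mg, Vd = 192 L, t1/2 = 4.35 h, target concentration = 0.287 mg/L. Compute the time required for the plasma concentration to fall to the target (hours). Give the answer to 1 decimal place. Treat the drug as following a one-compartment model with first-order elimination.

6.3 h

C₀ = Dose / Vd = 150.0 / 192 = 0.7813 mg/L
k = ln2 / t½ = 0.693147 / 4.35 = 0.1593 h⁻¹
t = ln(C₀ / C) / k = ln(0.7813 / 0.287) / 0.1593
  = ln(2.722) / 0.1593 = 1.001 / 0.1593 = 6.284 h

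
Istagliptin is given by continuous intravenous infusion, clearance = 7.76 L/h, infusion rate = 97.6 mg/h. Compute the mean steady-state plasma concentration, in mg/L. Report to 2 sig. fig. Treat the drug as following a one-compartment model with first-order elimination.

At steady state Css = R₀ / CL = 97.6 / 7.760 = 12.58 mg/L

13 mg/L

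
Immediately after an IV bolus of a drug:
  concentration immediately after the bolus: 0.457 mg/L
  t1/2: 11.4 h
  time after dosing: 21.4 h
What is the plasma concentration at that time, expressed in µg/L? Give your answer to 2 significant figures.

k = ln2 / t½ = 0.693147 / 11.4 = 0.06080 h⁻¹
C = C₀ · e^(−k·t) = 0.4570 × e^(−0.06080 × 21.4)
  = 0.4570 × 0.2722 = 0.1244 mg/L
Convert: 0.1244 mg/L × 1000 = 124.4 µg/L

120 µg/L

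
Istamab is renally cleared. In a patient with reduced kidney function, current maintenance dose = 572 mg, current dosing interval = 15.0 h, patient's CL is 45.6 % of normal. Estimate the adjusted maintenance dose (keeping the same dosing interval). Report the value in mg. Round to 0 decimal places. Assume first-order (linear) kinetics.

261 mg

To keep the same average steady-state level, dosing rate must scale with clearance.
CL ratio = 45.6 / 100 = 0.4560
New dose (same interval) = 572 × 0.4560 = 260.8 mg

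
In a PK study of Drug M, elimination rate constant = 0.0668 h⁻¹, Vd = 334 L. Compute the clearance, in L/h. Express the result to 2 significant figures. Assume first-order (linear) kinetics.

CL = k × Vd = 0.0668 × 334 = 22.31 L/h

22 L/h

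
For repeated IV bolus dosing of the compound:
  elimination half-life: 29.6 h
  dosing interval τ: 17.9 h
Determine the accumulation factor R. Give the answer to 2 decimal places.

k = ln2 / t½ = 0.693147 / 29.6 = 0.02342 h⁻¹
e^(−kτ) = e^(−0.02342 × 17.9) = 0.6576
Accumulation ratio R = 1 / (1 − e^(−kτ)) = 1 / (1 − 0.6576) = 2.921

2.92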